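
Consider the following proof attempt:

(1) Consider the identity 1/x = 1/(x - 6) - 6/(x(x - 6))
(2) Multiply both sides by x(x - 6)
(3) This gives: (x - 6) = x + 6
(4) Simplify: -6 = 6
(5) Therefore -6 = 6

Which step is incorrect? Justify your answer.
Step 3: This gives: (x - 6) = x + 6

Step 3 makes a sign error when clearing denominators. Multiplying -6/(x(x - 6)) by x(x - 6) gives -6, not +6. The correct result is (x - 6) = x - 6, which is trivially true, not (x - 6) = x + 6. (Step 1 is a valid identity: 1/(x - 6) - 6/(x(x - 6)) = (x - 6)/(x(x - 6)) = 1/x.)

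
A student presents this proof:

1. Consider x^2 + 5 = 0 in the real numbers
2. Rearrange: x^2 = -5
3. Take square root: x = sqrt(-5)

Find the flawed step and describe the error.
Step 3: Take square root: x = sqrt(-5)

Step 3 takes the square root of -5, which is negative. In the real number system, the square root of a negative number is undefined. The equation x^2 + 5 = 0 has no real solutions. Square roots of negative numbers only exist in the complex numbers.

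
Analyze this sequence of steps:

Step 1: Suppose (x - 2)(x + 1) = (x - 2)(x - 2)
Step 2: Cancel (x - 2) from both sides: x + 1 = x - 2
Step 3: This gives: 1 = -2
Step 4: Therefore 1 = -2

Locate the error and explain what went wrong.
Step 2: Cancel (x - 2) from both sides: x + 1 = x - 2

Step 2 cancels (x - 2) from both sides. This is only valid if (x - 2) ≠ 0, i.e., x ≠ 2. When x = 2, both sides equal zero regardless of the other factors. The correct approach requires considering x = 2 as a separate case.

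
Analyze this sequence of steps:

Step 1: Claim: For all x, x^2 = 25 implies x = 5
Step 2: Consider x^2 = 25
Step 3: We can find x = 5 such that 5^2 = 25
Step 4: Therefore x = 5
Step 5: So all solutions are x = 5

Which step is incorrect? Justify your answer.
Step 4: Therefore x = 5

Step 4 incorrectly concludes that x = 5 is the only solution. The proof shows that x = 5 is A solution (existence), but does not show it is the ONLY solution (uniqueness). In fact, x = -5 is also a solution since (-5)^2 = 25. Finding one solution doesn't prove there are no others.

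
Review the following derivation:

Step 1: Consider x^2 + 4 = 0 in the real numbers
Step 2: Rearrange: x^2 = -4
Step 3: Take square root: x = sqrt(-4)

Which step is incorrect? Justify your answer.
Step 3: Take square root: x = sqrt(-4)

Step 3 takes the square root of -4, which is negative. In the real number system, the square root of a negative number is undefined. The equation x^2 + 4 = 0 has no real solutions. Square roots of negative numbers only exist in the complex numbers.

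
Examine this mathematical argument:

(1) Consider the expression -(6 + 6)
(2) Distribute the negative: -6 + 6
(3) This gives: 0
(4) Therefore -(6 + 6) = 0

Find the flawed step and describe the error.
Step 2: Distribute the negative: -6 + 6

Step 2 incorrectly distributes the negative sign. The correct distribution is -(6 + 6) = -6 - 6 = -12. The negative must be applied to both terms, not just the first. The error treats -(6 + 6) as -6 + 6, which equals 0 instead of -12.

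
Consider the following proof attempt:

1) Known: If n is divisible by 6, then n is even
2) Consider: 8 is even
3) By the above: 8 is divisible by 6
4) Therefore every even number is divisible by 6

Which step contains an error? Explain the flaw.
Step 3: By the above: 8 is divisible by 6

Step 3 commits the fallacy of affirming the consequent. The known fact 'divisible by 6 → even' does NOT imply 'even → divisible by 6'. That would be the converse, which is false. For example, 8 is even but 8 ÷ 6 = 1.33, which is not an integer.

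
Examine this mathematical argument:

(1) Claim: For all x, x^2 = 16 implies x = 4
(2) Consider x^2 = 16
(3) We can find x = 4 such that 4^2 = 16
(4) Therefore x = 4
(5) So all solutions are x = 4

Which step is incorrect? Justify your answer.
Step 4: Therefore x = 4

Step 4 incorrectly concludes that x = 4 is the only solution. The proof shows that x = 4 is A solution (existence), but does not show it is the ONLY solution (uniqueness). In fact, x = -4 is also a solution since (-4)^2 = 16. Finding one solution doesn't prove there are no others.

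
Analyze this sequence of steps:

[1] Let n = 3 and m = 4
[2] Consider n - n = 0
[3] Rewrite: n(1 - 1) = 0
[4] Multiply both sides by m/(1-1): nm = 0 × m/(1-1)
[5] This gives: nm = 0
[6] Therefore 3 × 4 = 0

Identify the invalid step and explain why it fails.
Step 4: Multiply both sides by m/(1-1): nm = 0 × m/(1-1)

Step 4 multiplies both sides by m/(1-1). However, 1-1 = 0, so this is multiplication by m/0, which is undefined. We cannot multiply by an undefined expression.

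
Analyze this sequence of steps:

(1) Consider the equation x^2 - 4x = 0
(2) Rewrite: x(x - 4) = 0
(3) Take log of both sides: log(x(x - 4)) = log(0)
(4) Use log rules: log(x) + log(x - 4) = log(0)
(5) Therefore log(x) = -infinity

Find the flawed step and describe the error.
Step 3: Take log of both sides: log(x(x - 4)) = log(0)

Step 3 takes the logarithm of both sides, resulting in log(0) on the right side. The logarithm is only defined for positive numbers; log(0) is undefined (approaches negative infinity). This operation is invalid.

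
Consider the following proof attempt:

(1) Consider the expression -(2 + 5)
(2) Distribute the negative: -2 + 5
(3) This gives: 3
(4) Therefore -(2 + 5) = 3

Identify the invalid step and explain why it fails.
Step 2: Distribute the negative: -2 + 5

Step 2 incorrectly distributes the negative sign. The correct distribution is -(2 + 5) = -2 - 5 = -7. The negative must be applied to both terms, not just the first. The error treats -(2 + 5) as -2 + 5, which equals 3 instead of -7.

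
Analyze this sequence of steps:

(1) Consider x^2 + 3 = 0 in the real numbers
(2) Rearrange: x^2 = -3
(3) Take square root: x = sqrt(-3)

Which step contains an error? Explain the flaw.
Step 3: Take square root: x = sqrt(-3)

Step 3 takes the square root of -3, which is negative. In the real number system, the square root of a negative number is undefined. The equation x^2 + 3 = 0 has no real solutions. Square roots of negative numbers only exist in the complex numbers.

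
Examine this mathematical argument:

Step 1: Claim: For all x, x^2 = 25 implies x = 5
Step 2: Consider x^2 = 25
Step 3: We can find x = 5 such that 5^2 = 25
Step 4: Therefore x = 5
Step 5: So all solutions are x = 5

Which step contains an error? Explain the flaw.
Step 4: Therefore x = 5

Step 4 incorrectly concludes that x = 5 is the only solution. The proof shows that x = 5 is A solution (existence), but does not show it is the ONLY solution (uniqueness). In fact, x = -5 is also a solution since (-5)^2 = 25. Finding one solution doesn't prove there are no others.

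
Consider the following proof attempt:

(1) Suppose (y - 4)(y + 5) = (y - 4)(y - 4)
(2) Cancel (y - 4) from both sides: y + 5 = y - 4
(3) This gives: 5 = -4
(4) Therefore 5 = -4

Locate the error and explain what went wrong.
Step 2: Cancel (y - 4) from both sides: y + 5 = y - 4

Step 2 cancels (y - 4) from both sides. This is only valid if (y - 4) ≠ 0, i.e., y ≠ 4. When y = 4, both sides equal zero regardless of the other factors. The correct approach requires considering y = 4 as a separate case.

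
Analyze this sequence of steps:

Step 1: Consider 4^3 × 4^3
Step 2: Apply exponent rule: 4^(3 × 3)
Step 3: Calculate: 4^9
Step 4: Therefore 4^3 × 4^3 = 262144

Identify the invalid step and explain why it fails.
Step 2: Apply exponent rule: 4^(3 × 3)

Step 2 incorrectly states that a^b × a^c = a^(b×c). The correct rule is a^b × a^c = a^(b+c). The actual value is 4^3 × 4^3 = 4^6 = 4096, not 4^9 = 262144.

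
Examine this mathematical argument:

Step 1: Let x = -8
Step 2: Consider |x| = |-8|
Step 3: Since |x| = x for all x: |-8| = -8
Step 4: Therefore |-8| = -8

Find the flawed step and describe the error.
Step 3: Since |x| = x for all x: |-8| = -8

Step 3 incorrectly states that |x| = x for all x. The correct definition is |x| = x when x >= 0, and |x| = -x when x < 0. Since -8 < 0, we have |-8| = -(-8) = 8, not -8.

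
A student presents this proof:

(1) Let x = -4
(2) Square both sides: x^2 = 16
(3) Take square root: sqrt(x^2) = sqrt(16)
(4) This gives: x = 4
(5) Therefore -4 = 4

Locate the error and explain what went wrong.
Step 4: This gives: x = 4

Step 4 incorrectly states that sqrt(x^2) = x. The correct identity is sqrt(x^2) = |x|. Since x = -4 < 0, we have sqrt(x^2) = |-4| = 4, not x = -4.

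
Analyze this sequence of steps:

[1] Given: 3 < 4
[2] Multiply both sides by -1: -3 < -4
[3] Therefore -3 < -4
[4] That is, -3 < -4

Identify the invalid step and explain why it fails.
Step 2: Multiply both sides by -1: -3 < -4

Step 2 multiplies both sides by -1 but fails to reverse the inequality sign. When multiplying (or dividing) an inequality by a negative number, the direction must be reversed. Since 3 < 4, we should get -3 > -4, i.e., -3 > -4.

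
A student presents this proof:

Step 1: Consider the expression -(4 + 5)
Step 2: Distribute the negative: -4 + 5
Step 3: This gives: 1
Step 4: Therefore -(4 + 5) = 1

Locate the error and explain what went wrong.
Step 2: Distribute the negative: -4 + 5

Step 2 incorrectly distributes the negative sign. The correct distribution is -(4 + 5) = -4 - 5 = -9. The negative must be applied to both terms, not just the first. The error treats -(4 + 5) as -4 + 5, which equals 1 instead of -9.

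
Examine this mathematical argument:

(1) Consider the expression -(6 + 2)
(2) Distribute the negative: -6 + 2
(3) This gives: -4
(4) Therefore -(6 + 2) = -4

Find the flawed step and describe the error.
Step 2: Distribute the negative: -6 + 2

Step 2 incorrectly distributes the negative sign. The correct distribution is -(6 + 2) = -6 - 2 = -8. The negative must be applied to both terms, not just the first. The error treats -(6 + 2) as -6 + 2, which equals -4 instead of -8.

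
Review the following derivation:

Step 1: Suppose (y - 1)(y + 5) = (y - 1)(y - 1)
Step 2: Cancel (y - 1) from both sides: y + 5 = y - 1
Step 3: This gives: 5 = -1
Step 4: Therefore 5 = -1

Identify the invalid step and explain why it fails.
Step 2: Cancel (y - 1) from both sides: y + 5 = y - 1

Step 2 cancels (y - 1) from both sides. This is only valid if (y - 1) ≠ 0, i.e., y ≠ 1. When y = 1, both sides equal zero regardless of the other factors. The correct approach requires considering y = 1 as a separate case.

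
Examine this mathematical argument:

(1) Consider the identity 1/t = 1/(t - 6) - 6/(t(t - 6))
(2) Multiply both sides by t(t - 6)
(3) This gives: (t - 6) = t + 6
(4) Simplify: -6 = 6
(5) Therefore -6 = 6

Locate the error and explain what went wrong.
Step 3: This gives: (t - 6) = t + 6

Step 3 makes a sign error when clearing denominators. Multiplying -6/(t(t - 6)) by t(t - 6) gives -6, not +6. The correct result is (t - 6) = t - 6, which is trivially true, not (t - 6) = t + 6. (Step 1 is a valid identity: 1/(t - 6) - 6/(t(t - 6)) = (t - 6)/(t(t - 6)) = 1/t.)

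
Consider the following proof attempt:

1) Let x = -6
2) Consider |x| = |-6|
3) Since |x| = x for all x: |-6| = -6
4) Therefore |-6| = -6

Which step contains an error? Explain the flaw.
Step 3: Since |x| = x for all x: |-6| = -6

Step 3 incorrectly states that |x| = x for all x. The correct definition is |x| = x when x >= 0, and |x| = -x when x < 0. Since -6 < 0, we have |-6| = -(-6) = 6, not -6.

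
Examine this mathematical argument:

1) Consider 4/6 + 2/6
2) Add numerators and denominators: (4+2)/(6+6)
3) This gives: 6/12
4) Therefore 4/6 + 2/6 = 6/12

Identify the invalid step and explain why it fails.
Step 2: Add numerators and denominators: (4+2)/(6+6)

Step 2 incorrectly adds fractions by separately adding numerators and denominators. This is wrong. The correct method requires a common denominator: 4/6 + 2/6 = (4×6 + 2×6)/(6×6) = 36/36 = 1. The method used gives 6/12, which is different.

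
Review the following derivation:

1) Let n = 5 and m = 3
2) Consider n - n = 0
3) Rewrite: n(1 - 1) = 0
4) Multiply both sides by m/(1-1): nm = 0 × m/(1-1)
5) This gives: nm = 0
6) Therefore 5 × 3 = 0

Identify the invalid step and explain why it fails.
Step 4: Multiply both sides by m/(1-1): nm = 0 × m/(1-1)

Step 4 multiplies both sides by m/(1-1). However, 1-1 = 0, so this is multiplication by m/0, which is undefined. We cannot multiply by an undefined expression.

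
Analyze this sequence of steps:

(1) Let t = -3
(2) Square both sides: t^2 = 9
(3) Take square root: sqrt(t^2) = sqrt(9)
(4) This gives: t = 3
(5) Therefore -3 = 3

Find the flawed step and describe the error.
Step 4: This gives: t = 3

Step 4 incorrectly states that sqrt(t^2) = t. The correct identity is sqrt(t^2) = |t|. Since t = -3 < 0, we have sqrt(t^2) = |-3| = 3, not t = -3.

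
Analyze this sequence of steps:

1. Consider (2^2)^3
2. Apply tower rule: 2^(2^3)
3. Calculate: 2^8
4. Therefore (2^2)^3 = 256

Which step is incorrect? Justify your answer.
Step 2: Apply tower rule: 2^(2^3)

Step 2 incorrectly states that (a^b)^c = a^(b^c). The correct rule is (a^b)^c = a^(b×c). The actual value is (2^2)^3 = 2^6 = 64, not 2^8 = 256.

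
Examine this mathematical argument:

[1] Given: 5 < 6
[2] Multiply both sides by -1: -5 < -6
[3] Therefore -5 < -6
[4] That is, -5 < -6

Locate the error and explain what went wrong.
Step 2: Multiply both sides by -1: -5 < -6

Step 2 multiplies both sides by -1 but fails to reverse the inequality sign. When multiplying (or dividing) an inequality by a negative number, the direction must be reversed. Since 5 < 6, we should get -5 > -6, i.e., -5 > -6.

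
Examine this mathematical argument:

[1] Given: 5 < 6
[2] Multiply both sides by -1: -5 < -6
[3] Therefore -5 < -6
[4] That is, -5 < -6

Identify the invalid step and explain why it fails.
Step 2: Multiply both sides by -1: -5 < -6

Step 2 multiplies both sides by -1 but fails to reverse the inequality sign. When multiplying (or dividing) an inequality by a negative number, the direction must be reversed. Since 5 < 6, we should get -5 > -6, i.e., -5 > -6.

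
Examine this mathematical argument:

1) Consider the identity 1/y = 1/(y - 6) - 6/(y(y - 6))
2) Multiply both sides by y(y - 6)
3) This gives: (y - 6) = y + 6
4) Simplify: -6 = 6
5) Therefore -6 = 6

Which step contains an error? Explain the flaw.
Step 3: This gives: (y - 6) = y + 6

Step 3 makes a sign error when clearing denominators. Multiplying -6/(y(y - 6)) by y(y - 6) gives -6, not +6. The correct result is (y - 6) = y - 6, which is trivially true, not (y - 6) = y + 6. (Step 1 is a valid identity: 1/(y - 6) - 6/(y(y - 6)) = (y - 6)/(y(y - 6)) = 1/y.)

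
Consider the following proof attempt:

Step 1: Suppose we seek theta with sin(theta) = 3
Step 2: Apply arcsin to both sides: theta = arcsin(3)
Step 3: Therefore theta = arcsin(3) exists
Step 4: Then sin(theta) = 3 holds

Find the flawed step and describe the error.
Step 2: Apply arcsin to both sides: theta = arcsin(3)

Step 2 applies arcsin to 3. However, arcsin(x) is only defined for x in [-1, 1] because sin(theta) can only produce values in that range. Since |3| > 1, arcsin(3) is undefined. There is no angle whose sine equals 3.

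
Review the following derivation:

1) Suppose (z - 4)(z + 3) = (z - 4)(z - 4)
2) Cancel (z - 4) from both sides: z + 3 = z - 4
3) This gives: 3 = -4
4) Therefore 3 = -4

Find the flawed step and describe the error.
Step 2: Cancel (z - 4) from both sides: z + 3 = z - 4

Step 2 cancels (z - 4) from both sides. This is only valid if (z - 4) ≠ 0, i.e., z ≠ 4. When z = 4, both sides equal zero regardless of the other factors. The correct approach requires considering z = 4 as a separate case.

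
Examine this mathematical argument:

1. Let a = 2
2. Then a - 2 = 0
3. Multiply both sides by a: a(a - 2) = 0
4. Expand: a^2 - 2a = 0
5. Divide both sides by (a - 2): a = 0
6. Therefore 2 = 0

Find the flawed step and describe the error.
Step 5: Divide both sides by (a - 2): a = 0

Step 5 divides both sides by (a - 2). However, since a = 2, we have (a - 2) = 0. Division by zero is undefined, making this step invalid.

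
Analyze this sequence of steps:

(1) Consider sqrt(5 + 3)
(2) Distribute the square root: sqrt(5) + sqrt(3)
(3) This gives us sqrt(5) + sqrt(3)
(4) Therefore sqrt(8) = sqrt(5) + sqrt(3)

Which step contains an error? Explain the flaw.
Step 2: Distribute the square root: sqrt(5) + sqrt(3)

Step 2 incorrectly 'distributes' the square root over addition. The square root function does not distribute: sqrt(a + b) ≠ sqrt(a) + sqrt(b). In fact, sqrt(5 + 3) = sqrt(8) ≈ 2.8284, while sqrt(5) + sqrt(3) ≈ 3.9681.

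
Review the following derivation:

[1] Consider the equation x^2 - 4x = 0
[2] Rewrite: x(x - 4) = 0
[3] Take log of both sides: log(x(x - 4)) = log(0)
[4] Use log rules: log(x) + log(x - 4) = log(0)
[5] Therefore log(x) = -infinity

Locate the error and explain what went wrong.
Step 3: Take log of both sides: log(x(x - 4)) = log(0)

Step 3 takes the logarithm of both sides, resulting in log(0) on the right side. The logarithm is only defined for positive numbers; log(0) is undefined (approaches negative infinity). This operation is invalid.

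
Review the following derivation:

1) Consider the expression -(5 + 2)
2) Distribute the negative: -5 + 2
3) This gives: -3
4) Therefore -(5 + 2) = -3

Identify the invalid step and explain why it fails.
Step 2: Distribute the negative: -5 + 2

Step 2 incorrectly distributes the negative sign. The correct distribution is -(5 + 2) = -5 - 2 = -7. The negative must be applied to both terms, not just the first. The error treats -(5 + 2) as -5 + 2, which equals -3 instead of -7.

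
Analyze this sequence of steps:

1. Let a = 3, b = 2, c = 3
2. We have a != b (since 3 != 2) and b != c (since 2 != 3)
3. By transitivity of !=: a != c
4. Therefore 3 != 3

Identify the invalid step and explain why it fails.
Step 3: By transitivity of !=: a != c

Step 3 incorrectly applies transitivity to the '!=' relation. Transitivity states: if a R b and b R c, then a R c. However, '!=' is not transitive. Counterexample: 3 != 2 and 2 != 3, but 3 = 3 (both equal 3). Transitivity holds for relations like <, <=, =, but not for !=.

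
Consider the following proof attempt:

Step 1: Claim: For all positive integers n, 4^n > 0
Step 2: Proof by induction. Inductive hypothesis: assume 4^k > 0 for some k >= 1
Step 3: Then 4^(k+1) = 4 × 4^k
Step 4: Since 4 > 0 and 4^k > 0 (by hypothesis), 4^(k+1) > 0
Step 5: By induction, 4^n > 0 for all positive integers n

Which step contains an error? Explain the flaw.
Step 5: By induction, 4^n > 0 for all positive integers n

Step 5 concludes the proof by induction, but no base case was ever established. A valid induction proof requires: (1) a base case proving 4^1 > 0, and (2) an inductive step showing IF 4^k > 0 THEN 4^(k+1) > 0. Steps 2-4 correctly establish the inductive step, but without the base case the conclusion in step 5 does not follow.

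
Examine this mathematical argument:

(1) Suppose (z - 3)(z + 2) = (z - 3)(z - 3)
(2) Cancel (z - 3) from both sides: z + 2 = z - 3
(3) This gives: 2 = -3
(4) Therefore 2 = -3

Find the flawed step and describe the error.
Step 2: Cancel (z - 3) from both sides: z + 2 = z - 3

Step 2 cancels (z - 3) from both sides. This is only valid if (z - 3) ≠ 0, i.e., z ≠ 3. When z = 3, both sides equal zero regardless of the other factors. The correct approach requires considering z = 3 as a separate case.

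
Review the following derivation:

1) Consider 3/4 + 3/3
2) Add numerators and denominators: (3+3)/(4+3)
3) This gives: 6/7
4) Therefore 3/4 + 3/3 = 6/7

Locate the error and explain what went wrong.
Step 2: Add numerators and denominators: (3+3)/(4+3)

Step 2 incorrectly adds fractions by separately adding numerators and denominators. This is wrong. The correct method requires a common denominator: 3/4 + 3/3 = (3×3 + 3×4)/(4×3) = 21/12 = 7/4. The method used gives 6/7, which is different.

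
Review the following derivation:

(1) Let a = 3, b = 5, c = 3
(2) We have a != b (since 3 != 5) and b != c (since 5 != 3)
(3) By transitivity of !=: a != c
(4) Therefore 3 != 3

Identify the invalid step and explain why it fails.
Step 3: By transitivity of !=: a != c

Step 3 incorrectly applies transitivity to the '!=' relation. Transitivity states: if a R b and b R c, then a R c. However, '!=' is not transitive. Counterexample: 3 != 5 and 5 != 3, but 3 = 3 (both equal 3). Transitivity holds for relations like <, <=, =, but not for !=.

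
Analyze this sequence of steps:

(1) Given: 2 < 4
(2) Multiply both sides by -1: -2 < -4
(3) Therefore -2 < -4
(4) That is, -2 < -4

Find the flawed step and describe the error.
Step 2: Multiply both sides by -1: -2 < -4

Step 2 multiplies both sides by -1 but fails to reverse the inequality sign. When multiplying (or dividing) an inequality by a negative number, the direction must be reversed. Since 2 < 4, we should get -2 > -4, i.e., -2 > -4.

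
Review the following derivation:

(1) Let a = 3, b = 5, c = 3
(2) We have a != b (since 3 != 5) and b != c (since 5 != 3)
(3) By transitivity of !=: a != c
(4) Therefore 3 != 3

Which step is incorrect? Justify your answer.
Step 3: By transitivity of !=: a != c

Step 3 incorrectly applies transitivity to the '!=' relation. Transitivity states: if a R b and b R c, then a R c. However, '!=' is not transitive. Counterexample: 3 != 5 and 5 != 3, but 3 = 3 (both equal 3). Transitivity holds for relations like <, <=, =, but not for !=.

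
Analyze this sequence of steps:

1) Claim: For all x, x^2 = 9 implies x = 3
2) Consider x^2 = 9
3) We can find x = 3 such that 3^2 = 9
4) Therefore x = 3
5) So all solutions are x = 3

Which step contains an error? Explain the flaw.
Step 4: Therefore x = 3

Step 4 incorrectly concludes that x = 3 is the only solution. The proof shows that x = 3 is A solution (existence), but does not show it is the ONLY solution (uniqueness). In fact, x = -3 is also a solution since (-3)^2 = 9. Finding one solution doesn't prove there are no others.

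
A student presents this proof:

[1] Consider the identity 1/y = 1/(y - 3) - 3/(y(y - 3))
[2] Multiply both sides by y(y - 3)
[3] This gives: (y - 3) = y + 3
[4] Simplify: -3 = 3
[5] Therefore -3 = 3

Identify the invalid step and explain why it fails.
Step 3: This gives: (y - 3) = y + 3

Step 3 makes a sign error when clearing denominators. Multiplying -3/(y(y - 3)) by y(y - 3) gives -3, not +3. The correct result is (y - 3) = y - 3, which is trivially true, not (y - 3) = y + 3. (Step 1 is a valid identity: 1/(y - 3) - 3/(y(y - 3)) = (y - 3)/(y(y - 3)) = 1/y.)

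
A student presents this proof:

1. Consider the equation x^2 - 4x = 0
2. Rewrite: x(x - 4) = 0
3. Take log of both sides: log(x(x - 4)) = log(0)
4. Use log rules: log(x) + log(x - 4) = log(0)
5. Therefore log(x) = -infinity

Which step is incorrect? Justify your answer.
Step 3: Take log of both sides: log(x(x - 4)) = log(0)

Step 3 takes the logarithm of both sides, resulting in log(0) on the right side. The logarithm is only defined for positive numbers; log(0) is undefined (approaches negative infinity). This operation is invalid.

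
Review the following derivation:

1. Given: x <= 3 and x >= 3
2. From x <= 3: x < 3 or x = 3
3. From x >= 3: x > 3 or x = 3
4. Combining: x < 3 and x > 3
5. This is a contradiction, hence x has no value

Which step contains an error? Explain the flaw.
Step 4: Combining: x < 3 and x > 3

Step 4 incorrectly combines the conditions. From x <= 3 and x >= 3, the intersection is x = 3. The error treats the 'or' cases as 'and' requirements. The correct conclusion is that x = 3 is the unique solution, not that no solution exists.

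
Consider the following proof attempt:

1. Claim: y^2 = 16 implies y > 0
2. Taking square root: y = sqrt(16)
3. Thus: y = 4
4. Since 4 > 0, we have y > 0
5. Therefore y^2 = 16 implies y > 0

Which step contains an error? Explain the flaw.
Step 2: Taking square root: y = sqrt(16)

Step 2 takes the square root and assumes the positive root only. The equation y^2 = 16 actually has two solutions: y = 4 and y = -4. The proof silently assumes y > 0 without justification, then uses this assumption to conclude y > 0, which is circular. The counterexample y = -4 shows the claim is false.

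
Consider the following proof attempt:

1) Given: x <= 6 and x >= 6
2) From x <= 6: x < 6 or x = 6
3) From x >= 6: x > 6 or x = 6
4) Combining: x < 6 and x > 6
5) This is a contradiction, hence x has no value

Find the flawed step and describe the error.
Step 4: Combining: x < 6 and x > 6

Step 4 incorrectly combines the conditions. From x <= 6 and x >= 6, the intersection is x = 6. The error treats the 'or' cases as 'and' requirements. The correct conclusion is that x = 6 is the unique solution, not that no solution exists.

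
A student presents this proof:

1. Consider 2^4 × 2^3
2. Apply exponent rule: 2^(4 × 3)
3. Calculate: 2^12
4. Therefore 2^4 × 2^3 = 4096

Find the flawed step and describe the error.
Step 2: Apply exponent rule: 2^(4 × 3)

Step 2 incorrectly states that a^b × a^c = a^(b×c). The correct rule is a^b × a^c = a^(b+c). The actual value is 2^4 × 2^3 = 2^7 = 128, not 2^12 = 4096.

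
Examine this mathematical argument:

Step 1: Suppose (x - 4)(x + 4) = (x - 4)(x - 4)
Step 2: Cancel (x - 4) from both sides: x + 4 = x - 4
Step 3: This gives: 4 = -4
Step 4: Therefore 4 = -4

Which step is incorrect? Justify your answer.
Step 2: Cancel (x - 4) from both sides: x + 4 = x - 4

Step 2 cancels (x - 4) from both sides. This is only valid if (x - 4) ≠ 0, i.e., x ≠ 4. When x = 4, both sides equal zero regardless of the other factors. The correct approach requires considering x = 4 as a separate case.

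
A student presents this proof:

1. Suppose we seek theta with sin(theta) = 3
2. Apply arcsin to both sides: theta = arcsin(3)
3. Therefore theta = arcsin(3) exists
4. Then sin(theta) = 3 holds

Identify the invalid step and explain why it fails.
Step 2: Apply arcsin to both sides: theta = arcsin(3)

Step 2 applies arcsin to 3. However, arcsin(x) is only defined for x in [-1, 1] because sin(theta) can only produce values in that range. Since |3| > 1, arcsin(3) is undefined. There is no angle whose sine equals 3.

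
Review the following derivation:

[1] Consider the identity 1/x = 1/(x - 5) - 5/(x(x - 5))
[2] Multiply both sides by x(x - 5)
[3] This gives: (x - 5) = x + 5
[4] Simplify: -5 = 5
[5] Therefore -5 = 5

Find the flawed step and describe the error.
Step 3: This gives: (x - 5) = x + 5

Step 3 makes a sign error when clearing denominators. Multiplying -5/(x(x - 5)) by x(x - 5) gives -5, not +5. The correct result is (x - 5) = x - 5, which is trivially true, not (x - 5) = x + 5. (Step 1 is a valid identity: 1/(x - 5) - 5/(x(x - 5)) = (x - 5)/(x(x - 5)) = 1/x.)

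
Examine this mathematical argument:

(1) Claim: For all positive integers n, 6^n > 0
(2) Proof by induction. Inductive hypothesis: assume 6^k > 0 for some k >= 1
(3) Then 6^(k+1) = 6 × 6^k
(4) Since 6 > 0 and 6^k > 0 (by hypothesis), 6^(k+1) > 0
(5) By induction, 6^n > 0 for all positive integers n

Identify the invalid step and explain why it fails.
Step 5: By induction, 6^n > 0 for all positive integers n

Step 5 concludes the proof by induction, but no base case was ever established. A valid induction proof requires: (1) a base case proving 6^1 > 0, and (2) an inductive step showing IF 6^k > 0 THEN 6^(k+1) > 0. Steps 2-4 correctly establish the inductive step, but without the base case the conclusion in step 5 does not follow.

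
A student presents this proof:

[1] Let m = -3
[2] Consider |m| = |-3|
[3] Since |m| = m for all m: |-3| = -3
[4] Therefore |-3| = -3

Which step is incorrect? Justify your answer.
Step 3: Since |m| = m for all m: |-3| = -3

Step 3 incorrectly states that |m| = m for all m. The correct definition is |m| = m when m >= 0, and |m| = -m when m < 0. Since -3 < 0, we have |-3| = -(-3) = 3, not -3.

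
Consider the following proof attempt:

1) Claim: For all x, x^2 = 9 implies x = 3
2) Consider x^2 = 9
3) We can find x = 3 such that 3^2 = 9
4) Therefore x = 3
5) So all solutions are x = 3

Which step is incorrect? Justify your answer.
Step 4: Therefore x = 3

Step 4 incorrectly concludes that x = 3 is the only solution. The proof shows that x = 3 is A solution (existence), but does not show it is the ONLY solution (uniqueness). In fact, x = -3 is also a solution since (-3)^2 = 9. Finding one solution doesn't prove there are no others.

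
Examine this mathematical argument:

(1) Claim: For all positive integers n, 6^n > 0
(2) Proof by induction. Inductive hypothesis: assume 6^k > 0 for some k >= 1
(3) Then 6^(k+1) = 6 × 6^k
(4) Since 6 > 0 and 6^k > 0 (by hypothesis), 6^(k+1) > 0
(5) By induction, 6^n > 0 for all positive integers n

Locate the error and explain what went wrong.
Step 5: By induction, 6^n > 0 for all positive integers n

Step 5 concludes the proof by induction, but no base case was ever established. A valid induction proof requires: (1) a base case proving 6^1 > 0, and (2) an inductive step showing IF 6^k > 0 THEN 6^(k+1) > 0. Steps 2-4 correctly establish the inductive step, but without the base case the conclusion in step 5 does not follow.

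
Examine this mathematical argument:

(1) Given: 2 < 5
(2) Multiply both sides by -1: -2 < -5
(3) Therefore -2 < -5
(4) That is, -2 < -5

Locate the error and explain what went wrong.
Step 2: Multiply both sides by -1: -2 < -5

Step 2 multiplies both sides by -1 but fails to reverse the inequality sign. When multiplying (or dividing) an inequality by a negative number, the direction must be reversed. Since 2 < 5, we should get -2 > -5, i.e., -2 > -5.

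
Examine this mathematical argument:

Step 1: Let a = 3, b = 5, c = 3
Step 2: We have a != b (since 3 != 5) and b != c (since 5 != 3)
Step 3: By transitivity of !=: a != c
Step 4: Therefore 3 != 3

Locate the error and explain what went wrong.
Step 3: By transitivity of !=: a != c

Step 3 incorrectly applies transitivity to the '!=' relation. Transitivity states: if a R b and b R c, then a R c. However, '!=' is not transitive. Counterexample: 3 != 5 and 5 != 3, but 3 = 3 (both equal 3). Transitivity holds for relations like <, <=, =, but not for !=.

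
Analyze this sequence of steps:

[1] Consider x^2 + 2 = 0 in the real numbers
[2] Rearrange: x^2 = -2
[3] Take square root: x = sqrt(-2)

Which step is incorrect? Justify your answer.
Step 3: Take square root: x = sqrt(-2)

Step 3 takes the square root of -2, which is negative. In the real number system, the square root of a negative number is undefined. The equation x^2 + 2 = 0 has no real solutions. Square roots of negative numbers only exist in the complex numbers.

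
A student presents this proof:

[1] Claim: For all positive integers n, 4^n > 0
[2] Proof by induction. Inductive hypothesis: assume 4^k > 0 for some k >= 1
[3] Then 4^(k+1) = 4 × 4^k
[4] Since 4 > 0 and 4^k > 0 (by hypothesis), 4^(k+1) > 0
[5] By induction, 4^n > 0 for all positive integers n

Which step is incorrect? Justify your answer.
Step 5: By induction, 4^n > 0 for all positive integers n

Step 5 concludes the proof by induction, but no base case was ever established. A valid induction proof requires: (1) a base case proving 4^1 > 0, and (2) an inductive step showing IF 4^k > 0 THEN 4^(k+1) > 0. Steps 2-4 correctly establish the inductive step, but without the base case the conclusion in step 5 does not follow.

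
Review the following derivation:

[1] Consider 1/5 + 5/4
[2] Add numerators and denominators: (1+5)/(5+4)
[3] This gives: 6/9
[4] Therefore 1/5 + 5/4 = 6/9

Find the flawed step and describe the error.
Step 2: Add numerators and denominators: (1+5)/(5+4)

Step 2 incorrectly adds fractions by separately adding numerators and denominators. This is wrong. The correct method requires a common denominator: 1/5 + 5/4 = (1×4 + 5×5)/(5×4) = 29/20 = 29/20. The method used gives 6/9, which is different.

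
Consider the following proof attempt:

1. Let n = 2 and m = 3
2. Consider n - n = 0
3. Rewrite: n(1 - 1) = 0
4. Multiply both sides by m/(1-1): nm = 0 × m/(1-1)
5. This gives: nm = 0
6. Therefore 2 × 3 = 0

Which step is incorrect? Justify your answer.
Step 4: Multiply both sides by m/(1-1): nm = 0 × m/(1-1)

Step 4 multiplies both sides by m/(1-1). However, 1-1 = 0, so this is multiplication by m/0, which is undefined. We cannot multiply by an undefined expression.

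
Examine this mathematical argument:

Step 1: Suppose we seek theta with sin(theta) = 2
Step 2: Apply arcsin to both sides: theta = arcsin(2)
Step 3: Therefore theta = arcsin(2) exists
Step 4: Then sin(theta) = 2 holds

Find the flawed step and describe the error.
Step 2: Apply arcsin to both sides: theta = arcsin(2)

Step 2 applies arcsin to 2. However, arcsin(x) is only defined for x in [-1, 1] because sin(theta) can only produce values in that range. Since |2| > 1, arcsin(2) is undefined. There is no angle whose sine equals 2.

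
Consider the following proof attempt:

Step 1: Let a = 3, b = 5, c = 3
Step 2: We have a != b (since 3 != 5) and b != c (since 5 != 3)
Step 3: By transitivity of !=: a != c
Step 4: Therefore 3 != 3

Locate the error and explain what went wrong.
Step 3: By transitivity of !=: a != c

Step 3 incorrectly applies transitivity to the '!=' relation. Transitivity states: if a R b and b R c, then a R c. However, '!=' is not transitive. Counterexample: 3 != 5 and 5 != 3, but 3 = 3 (both equal 3). Transitivity holds for relations like <, <=, =, but not for !=.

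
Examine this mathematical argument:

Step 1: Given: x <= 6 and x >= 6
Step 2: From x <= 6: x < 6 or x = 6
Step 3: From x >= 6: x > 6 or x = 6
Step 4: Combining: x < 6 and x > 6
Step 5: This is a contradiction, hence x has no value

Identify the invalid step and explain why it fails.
Step 4: Combining: x < 6 and x > 6

Step 4 incorrectly combines the conditions. From x <= 6 and x >= 6, the intersection is x = 6. The error treats the 'or' cases as 'and' requirements. The correct conclusion is that x = 6 is the unique solution, not that no solution exists.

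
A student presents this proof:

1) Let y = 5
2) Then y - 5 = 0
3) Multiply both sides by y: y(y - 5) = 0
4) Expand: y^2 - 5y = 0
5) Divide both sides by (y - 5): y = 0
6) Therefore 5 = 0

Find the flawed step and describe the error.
Step 5: Divide both sides by (y - 5): y = 0

Step 5 divides both sides by (y - 5). However, since y = 5, we have (y - 5) = 0. Division by zero is undefined, making this step invalid.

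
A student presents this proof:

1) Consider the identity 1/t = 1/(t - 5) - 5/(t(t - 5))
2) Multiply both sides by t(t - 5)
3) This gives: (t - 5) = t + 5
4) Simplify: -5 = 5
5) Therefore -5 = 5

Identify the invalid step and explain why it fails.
Step 3: This gives: (t - 5) = t + 5

Step 3 makes a sign error when clearing denominators. Multiplying -5/(t(t - 5)) by t(t - 5) gives -5, not +5. The correct result is (t - 5) = t - 5, which is trivially true, not (t - 5) = t + 5. (Step 1 is a valid identity: 1/(t - 5) - 5/(t(t - 5)) = (t - 5)/(t(t - 5)) = 1/t.)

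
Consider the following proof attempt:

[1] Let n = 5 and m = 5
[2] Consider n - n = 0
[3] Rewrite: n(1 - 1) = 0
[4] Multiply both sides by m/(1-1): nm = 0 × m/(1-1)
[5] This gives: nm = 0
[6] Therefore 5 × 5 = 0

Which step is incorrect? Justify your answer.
Step 4: Multiply both sides by m/(1-1): nm = 0 × m/(1-1)

Step 4 multiplies both sides by m/(1-1). However, 1-1 = 0, so this is multiplication by m/0, which is undefined. We cannot multiply by an undefined expression.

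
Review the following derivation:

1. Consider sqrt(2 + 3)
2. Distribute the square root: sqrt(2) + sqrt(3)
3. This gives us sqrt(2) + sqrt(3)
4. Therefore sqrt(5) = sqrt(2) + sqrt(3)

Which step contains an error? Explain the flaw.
Step 2: Distribute the square root: sqrt(2) + sqrt(3)

Step 2 incorrectly 'distributes' the square root over addition. The square root function does not distribute: sqrt(a + b) ≠ sqrt(a) + sqrt(b). In fact, sqrt(2 + 3) = sqrt(5) ≈ 2.2361, while sqrt(2) + sqrt(3) ≈ 3.1463.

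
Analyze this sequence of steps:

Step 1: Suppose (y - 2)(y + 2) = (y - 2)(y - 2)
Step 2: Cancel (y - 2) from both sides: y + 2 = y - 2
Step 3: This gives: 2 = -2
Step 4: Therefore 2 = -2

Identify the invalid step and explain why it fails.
Step 2: Cancel (y - 2) from both sides: y + 2 = y - 2

Step 2 cancels (y - 2) from both sides. This is only valid if (y - 2) ≠ 0, i.e., y ≠ 2. When y = 2, both sides equal zero regardless of the other factors. The correct approach requires considering y = 2 as a separate case.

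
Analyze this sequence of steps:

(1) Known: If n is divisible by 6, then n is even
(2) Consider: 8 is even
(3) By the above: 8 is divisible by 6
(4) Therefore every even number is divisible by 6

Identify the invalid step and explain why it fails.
Step 3: By the above: 8 is divisible by 6

Step 3 commits the fallacy of affirming the consequent. The known fact 'divisible by 6 → even' does NOT imply 'even → divisible by 6'. That would be the converse, which is false. For example, 8 is even but 8 ÷ 6 = 1.33, which is not an integer.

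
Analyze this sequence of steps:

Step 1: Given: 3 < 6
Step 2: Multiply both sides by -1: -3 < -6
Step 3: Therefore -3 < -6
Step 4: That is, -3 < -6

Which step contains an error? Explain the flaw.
Step 2: Multiply both sides by -1: -3 < -6

Step 2 multiplies both sides by -1 but fails to reverse the inequality sign. When multiplying (or dividing) an inequality by a negative number, the direction must be reversed. Since 3 < 6, we should get -3 > -6, i.e., -3 > -6.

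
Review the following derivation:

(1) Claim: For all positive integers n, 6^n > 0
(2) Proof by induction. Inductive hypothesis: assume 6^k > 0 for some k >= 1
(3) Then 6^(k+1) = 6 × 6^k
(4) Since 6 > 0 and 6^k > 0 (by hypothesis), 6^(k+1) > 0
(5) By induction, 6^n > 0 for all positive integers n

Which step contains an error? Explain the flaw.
Step 5: By induction, 6^n > 0 for all positive integers n

Step 5 concludes the proof by induction, but no base case was ever established. A valid induction proof requires: (1) a base case proving 6^1 > 0, and (2) an inductive step showing IF 6^k > 0 THEN 6^(k+1) > 0. Steps 2-4 correctly establish the inductive step, but without the base case the conclusion in step 5 does not follow.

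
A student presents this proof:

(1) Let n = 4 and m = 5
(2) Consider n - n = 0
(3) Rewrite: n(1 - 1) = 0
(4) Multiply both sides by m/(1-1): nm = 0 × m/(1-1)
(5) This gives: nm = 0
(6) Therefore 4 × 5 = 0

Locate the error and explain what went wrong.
Step 4: Multiply both sides by m/(1-1): nm = 0 × m/(1-1)

Step 4 multiplies both sides by m/(1-1). However, 1-1 = 0, so this is multiplication by m/0, which is undefined. We cannot multiply by an undefined expression.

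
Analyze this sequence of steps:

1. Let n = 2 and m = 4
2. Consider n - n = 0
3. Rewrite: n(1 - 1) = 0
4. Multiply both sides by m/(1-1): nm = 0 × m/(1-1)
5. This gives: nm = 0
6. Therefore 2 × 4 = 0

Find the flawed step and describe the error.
Step 4: Multiply both sides by m/(1-1): nm = 0 × m/(1-1)

Step 4 multiplies both sides by m/(1-1). However, 1-1 = 0, so this is multiplication by m/0, which is undefined. We cannot multiply by an undefined expression.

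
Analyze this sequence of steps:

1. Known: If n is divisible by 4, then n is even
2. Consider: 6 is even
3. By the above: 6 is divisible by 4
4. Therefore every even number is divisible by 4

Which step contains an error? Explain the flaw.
Step 3: By the above: 6 is divisible by 4

Step 3 commits the fallacy of affirming the consequent. The known fact 'divisible by 4 → even' does NOT imply 'even → divisible by 4'. That would be the converse, which is false. For example, 6 is even but 6 ÷ 4 = 1.50, which is not an integer.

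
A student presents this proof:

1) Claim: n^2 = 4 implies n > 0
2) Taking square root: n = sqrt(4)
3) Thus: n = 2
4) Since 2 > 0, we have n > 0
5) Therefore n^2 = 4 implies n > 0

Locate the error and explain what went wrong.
Step 2: Taking square root: n = sqrt(4)

Step 2 takes the square root and assumes the positive root only. The equation n^2 = 4 actually has two solutions: n = 2 and n = -2. The proof silently assumes n > 0 without justification, then uses this assumption to conclude n > 0, which is circular. The counterexample n = -2 shows the claim is false.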